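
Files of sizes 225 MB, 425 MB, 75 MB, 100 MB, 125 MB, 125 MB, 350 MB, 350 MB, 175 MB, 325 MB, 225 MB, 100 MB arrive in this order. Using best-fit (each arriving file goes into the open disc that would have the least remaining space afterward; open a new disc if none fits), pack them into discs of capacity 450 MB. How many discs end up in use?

7

  225 → disc 1 (new)  [load 225/450]
  425 → disc 2 (new)  [load 425/450]
  75 → disc 1  [load 300/450]
  100 → disc 1  [load 400/450]
  125 → disc 3 (new)  [load 125/450]
  125 → disc 3  [load 250/450]
  350 → disc 4 (new)  [load 350/450]
  350 → disc 5 (new)  [load 350/450]
  175 → disc 3  [load 425/450]
  325 → disc 6 (new)  [load 325/450]
  225 → disc 7 (new)  [load 225/450]
  100 → disc 4  [load 450/450]
7 discs opened.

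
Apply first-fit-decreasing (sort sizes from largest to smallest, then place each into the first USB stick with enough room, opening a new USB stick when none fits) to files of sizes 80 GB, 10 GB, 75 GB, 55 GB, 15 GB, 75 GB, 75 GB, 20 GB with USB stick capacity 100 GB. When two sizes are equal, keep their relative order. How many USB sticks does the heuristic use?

5

Sorted descending: 80, 75, 75, 75, 55, 20, 15, 10.
  80 → USB stick 1 (new)  [load 80/100]
  75 → USB stick 2 (new)  [load 75/100]
  75 → USB stick 3 (new)  [load 75/100]
  75 → USB stick 4 (new)  [load 75/100]
  55 → USB stick 5 (new)  [load 55/100]
  20 → USB stick 1  [load 100/100]
  15 → USB stick 2  [load 90/100]
  10 → USB stick 2  [load 100/100]
5 USB sticks opened.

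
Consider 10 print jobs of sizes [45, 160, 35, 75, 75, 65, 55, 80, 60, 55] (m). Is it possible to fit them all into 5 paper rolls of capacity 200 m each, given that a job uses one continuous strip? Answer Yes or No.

A valid assignment using 4 paper rolls:
  roll 1: 160 + 35 = 195
  roll 2: 80 + 75 + 45 = 200
  roll 3: 75 + 65 + 60 = 200
  roll 4: 55 + 55 = 110
That uses only 4 ≤ 5, so 5 paper rolls are enough.

Yes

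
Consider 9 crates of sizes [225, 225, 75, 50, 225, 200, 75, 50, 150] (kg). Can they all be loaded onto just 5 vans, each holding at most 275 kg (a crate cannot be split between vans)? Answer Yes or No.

Yes

A valid assignment using 5 vans:
  van 1: 225 + 50 = 275
  van 2: 225 + 50 = 275
  van 3: 225 = 225
  van 4: 200 + 75 = 275
  van 5: 150 + 75 = 225
Every load is within 275 kg, so 5 vans suffice.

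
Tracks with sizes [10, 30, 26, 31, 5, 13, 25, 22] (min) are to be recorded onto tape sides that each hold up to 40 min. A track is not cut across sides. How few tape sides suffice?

Total = 31 + 30 + 26 + 25 + 22 + 13 + 10 + 5 = 162 min.
Lower bound: ⌈162/40⌉ = 5 tape sides.
A packing using 5 tape sides:
  side 1: 31 + 5 = 36
  side 2: 30 + 10 = 40
  side 3: 26 + 13 = 39
  side 4: 25 = 25
  side 5: 22 = 22
This matches the lower bound, so 5 is optimal.

5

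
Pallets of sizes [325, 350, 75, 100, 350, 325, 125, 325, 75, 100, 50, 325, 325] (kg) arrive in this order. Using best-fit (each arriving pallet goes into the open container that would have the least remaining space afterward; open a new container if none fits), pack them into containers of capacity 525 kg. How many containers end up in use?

7

  325 → container 1 (new)  [load 325/525]
  350 → container 2 (new)  [load 350/525]
  75 → container 2  [load 425/525]
  100 → container 2  [load 525/525]
  350 → container 3 (new)  [load 350/525]
  325 → container 4 (new)  [load 325/525]
  125 → container 3  [load 475/525]
  325 → container 5 (new)  [load 325/525]
  75 → container 1  [load 400/525]
  100 → container 1  [load 500/525]
  50 → container 3  [load 525/525]
  325 → container 6 (new)  [load 325/525]
  325 → container 7 (new)  [load 325/525]
7 containers opened.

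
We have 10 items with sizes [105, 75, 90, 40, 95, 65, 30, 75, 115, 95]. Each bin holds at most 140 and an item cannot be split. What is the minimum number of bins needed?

7

Total = 115 + 105 + 95 + 95 + 90 + 75 + 75 + 65 + 40 + 30 = 785.
Lower bound: ⌈785/140⌉ = 6 bins.
Also, 7 items each exceed 70, and no two of those can share a bin, so at least 7 bins are needed.
A packing using 7 bins:
  bin 1: 115 = 115
  bin 2: 105 + 30 = 135
  bin 3: 95 + 40 = 135
  bin 4: 95 = 95
  bin 5: 90 = 90
  bin 6: 75 + 65 = 140
  bin 7: 75 = 75
This matches the lower bound, so 7 is optimal.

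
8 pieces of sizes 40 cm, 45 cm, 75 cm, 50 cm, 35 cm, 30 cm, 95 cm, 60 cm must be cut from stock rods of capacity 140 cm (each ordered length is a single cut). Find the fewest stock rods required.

4

Total = 95 + 75 + 60 + 50 + 45 + 40 + 35 + 30 = 430 cm.
Lower bound: ⌈430/140⌉ = 4 stock rods.
A packing using 4 stock rods:
  stock rod 1: 95 + 45 = 140
  stock rod 2: 75 + 60 = 135
  stock rod 3: 50 + 40 + 35 = 125
  stock rod 4: 30 = 30
This matches the lower bound, so 4 is optimal.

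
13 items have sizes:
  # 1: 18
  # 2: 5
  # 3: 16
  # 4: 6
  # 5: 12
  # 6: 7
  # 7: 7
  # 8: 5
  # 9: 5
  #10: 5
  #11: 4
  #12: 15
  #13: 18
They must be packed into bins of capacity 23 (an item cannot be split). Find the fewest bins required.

6

Total = 18 + 18 + 16 + 15 + 12 + 7 + 7 + 6 + 5 + 5 + 5 + 5 + 4 = 123.
Lower bound: ⌈123/23⌉ = 6 bins.
A packing using 6 bins:
  bin 1: 18 + 5 = 23
  bin 2: 18 + 5 = 23
  bin 3: 16 + 7 = 23
  bin 4: 15 + 7 = 22
  bin 5: 12 + 6 + 5 = 23
  bin 6: 5 + 4 = 9
This matches the lower bound, so 6 is optimal.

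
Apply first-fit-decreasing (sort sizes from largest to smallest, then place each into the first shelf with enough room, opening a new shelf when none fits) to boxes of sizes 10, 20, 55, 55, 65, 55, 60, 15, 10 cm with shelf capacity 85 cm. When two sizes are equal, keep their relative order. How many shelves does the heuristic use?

Sorted descending: 65, 60, 55, 55, 55, 20, 15, 10, 10.
  65 → shelf 1 (new)  [load 65/85]
  60 → shelf 2 (new)  [load 60/85]
  55 → shelf 3 (new)  [load 55/85]
  55 → shelf 4 (new)  [load 55/85]
  55 → shelf 5 (new)  [load 55/85]
  20 → shelf 1  [load 85/85]
  15 → shelf 2  [load 75/85]
  10 → shelf 2  [load 85/85]
  10 → shelf 3  [load 65/85]
5 shelves opened.

5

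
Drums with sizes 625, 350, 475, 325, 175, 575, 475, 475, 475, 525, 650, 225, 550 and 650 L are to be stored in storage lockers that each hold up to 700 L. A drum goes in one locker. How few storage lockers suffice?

Total = 650 + 650 + 625 + 575 + 550 + 525 + 475 + 475 + 475 + 475 + 350 + 325 + 225 + 175 = 6550 L.
Lower bound: ⌈6550/700⌉ = 10 storage lockers.
A packing using 11 storage lockers:
  locker 1: 650 = 650
  locker 2: 650 = 650
  locker 3: 625 = 625
  locker 4: 575 = 575
  locker 5: 550 = 550
  locker 6: 525 + 175 = 700
  locker 7: 475 + 225 = 700
  locker 8: 475 = 475
  locker 9: 475 = 475
  locker 10: 475 = 475
  locker 11: 350 + 325 = 675
No arrangement into 10 storage lockers stays within capacity, so 11 is optimal.

11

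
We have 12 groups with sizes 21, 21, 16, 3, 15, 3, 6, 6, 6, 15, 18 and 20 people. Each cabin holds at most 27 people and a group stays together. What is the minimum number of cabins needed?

Total = 21 + 21 + 20 + 18 + 16 + 15 + 15 + 6 + 6 + 6 + 3 + 3 = 150 people.
Lower bound: ⌈150/27⌉ = 6 cabins.
Also, 7 groups each exceed 27/2 people, and no two of those can share a cabin, so at least 7 cabins are needed.
A packing using 7 cabins:
  cabin 1: 21 + 6 = 27
  cabin 2: 21 + 6 = 27
  cabin 3: 20 + 6 = 26
  cabin 4: 18 + 3 + 3 = 24
  cabin 5: 16 = 16
  cabin 6: 15 = 15
  cabin 7: 15 = 15
This matches the lower bound, so 7 is optimal.

7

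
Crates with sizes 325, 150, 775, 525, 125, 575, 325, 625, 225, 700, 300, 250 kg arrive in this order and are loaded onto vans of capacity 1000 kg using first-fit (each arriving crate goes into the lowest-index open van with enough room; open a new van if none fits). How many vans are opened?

  325 → van 1 (new)  [load 325/1000]
  150 → van 1  [load 475/1000]
  775 → van 2 (new)  [load 775/1000]
  525 → van 1  [load 1000/1000]
  125 → van 2  [load 900/1000]
  575 → van 3 (new)  [load 575/1000]
  325 → van 3  [load 900/1000]
  625 → van 4 (new)  [load 625/1000]
  225 → van 4  [load 850/1000]
  700 → van 5 (new)  [load 700/1000]
  300 → van 5  [load 1000/1000]
  250 → van 6 (new)  [load 250/1000]
6 vans opened.

6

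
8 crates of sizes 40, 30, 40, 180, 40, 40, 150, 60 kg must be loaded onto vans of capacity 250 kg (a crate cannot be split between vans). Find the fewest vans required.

3

Total = 180 + 150 + 60 + 40 + 40 + 40 + 40 + 30 = 580 kg.
Lower bound: ⌈580/250⌉ = 3 vans.
A packing using 3 vans:
  van 1: 180 + 60 = 240
  van 2: 150 + 40 + 40 = 230
  van 3: 40 + 40 + 30 = 110
This matches the lower bound, so 3 is optimal.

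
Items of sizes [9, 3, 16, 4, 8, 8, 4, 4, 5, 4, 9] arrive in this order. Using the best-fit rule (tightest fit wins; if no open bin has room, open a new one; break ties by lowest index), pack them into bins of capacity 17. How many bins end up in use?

5

  9 → bin 1 (new)  [load 9/17]
  3 → bin 1  [load 12/17]
  16 → bin 2 (new)  [load 16/17]
  4 → bin 1  [load 16/17]
  8 → bin 3 (new)  [load 8/17]
  8 → bin 3  [load 16/17]
  4 → bin 4 (new)  [load 4/17]
  4 → bin 4  [load 8/17]
  5 → bin 4  [load 13/17]
  4 → bin 4  [load 17/17]
  9 → bin 5 (new)  [load 9/17]
5 bins opened.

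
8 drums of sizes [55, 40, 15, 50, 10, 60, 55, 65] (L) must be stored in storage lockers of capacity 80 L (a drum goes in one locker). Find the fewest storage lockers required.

6

Total = 65 + 60 + 55 + 55 + 50 + 40 + 15 + 10 = 350 L.
Lower bound: ⌈350/80⌉ = 5 storage lockers.
A packing using 6 storage lockers:
  locker 1: 65 + 15 = 80
  locker 2: 60 + 10 = 70
  locker 3: 55 = 55
  locker 4: 55 = 55
  locker 5: 50 = 50
  locker 6: 40 = 40
No arrangement into 5 storage lockers stays within capacity, so 6 is optimal.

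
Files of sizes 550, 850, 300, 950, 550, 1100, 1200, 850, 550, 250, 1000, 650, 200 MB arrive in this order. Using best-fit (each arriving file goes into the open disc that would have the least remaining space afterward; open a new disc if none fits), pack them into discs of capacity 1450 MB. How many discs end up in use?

  550 → disc 1 (new)  [load 550/1450]
  850 → disc 1  [load 1400/1450]
  300 → disc 2 (new)  [load 300/1450]
  950 → disc 2  [load 1250/1450]
  550 → disc 3 (new)  [load 550/1450]
  1100 → disc 4 (new)  [load 1100/1450]
  1200 → disc 5 (new)  [load 1200/1450]
  850 → disc 3  [load 1400/1450]
  550 → disc 6 (new)  [load 550/1450]
  250 → disc 5  [load 1450/1450]
  1000 → disc 7 (new)  [load 1000/1450]
  650 → disc 6  [load 1200/1450]
  200 → disc 2  [load 1450/1450]
7 discs opened.

7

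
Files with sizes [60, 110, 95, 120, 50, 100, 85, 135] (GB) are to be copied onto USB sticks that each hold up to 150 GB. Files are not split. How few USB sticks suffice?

Total = 135 + 120 + 110 + 100 + 95 + 85 + 60 + 50 = 755 GB.
Lower bound: ⌈755/150⌉ = 6 USB sticks.
A packing using 6 USB sticks:
  USB stick 1: 135 = 135
  USB stick 2: 120 = 120
  USB stick 3: 110 = 110
  USB stick 4: 100 + 50 = 150
  USB stick 5: 95 = 95
  USB stick 6: 85 + 60 = 145
This matches the lower bound, so 6 is optimal.

6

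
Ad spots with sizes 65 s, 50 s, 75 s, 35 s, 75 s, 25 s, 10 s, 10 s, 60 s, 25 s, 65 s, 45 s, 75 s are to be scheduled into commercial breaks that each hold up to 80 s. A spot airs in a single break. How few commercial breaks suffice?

Total = 75 + 75 + 75 + 65 + 65 + 60 + 50 + 45 + 35 + 25 + 25 + 10 + 10 = 615 s.
Lower bound: ⌈615/80⌉ = 8 commercial breaks.
A packing using 9 commercial breaks:
  break 1: 75 = 75
  break 2: 75 = 75
  break 3: 75 = 75
  break 4: 65 + 10 = 75
  break 5: 65 + 10 = 75
  break 6: 60 = 60
  break 7: 50 + 25 = 75
  break 8: 45 + 35 = 80
  break 9: 25 = 25
No arrangement into 8 commercial breaks stays within capacity, so 9 is optimal.

9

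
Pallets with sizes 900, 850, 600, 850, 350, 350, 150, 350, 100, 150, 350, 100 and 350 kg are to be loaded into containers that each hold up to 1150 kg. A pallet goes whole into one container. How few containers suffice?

Total = 900 + 850 + 850 + 600 + 350 + 350 + 350 + 350 + 350 + 150 + 150 + 100 + 100 = 5450 kg.
Lower bound: ⌈5450/1150⌉ = 5 containers.
A packing using 6 containers:
  container 1: 900 + 150 + 100 = 1150
  container 2: 850 + 150 + 100 = 1100
  container 3: 850 = 850
  container 4: 600 + 350 = 950
  container 5: 350 + 350 + 350 = 1050
  container 6: 350 = 350
No arrangement into 5 containers stays within capacity, so 6 is optimal.

6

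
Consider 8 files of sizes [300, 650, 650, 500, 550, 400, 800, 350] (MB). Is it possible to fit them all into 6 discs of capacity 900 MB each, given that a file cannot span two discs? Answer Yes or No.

Yes

A valid assignment using 6 discs:
  disc 1: 800 = 800
  disc 2: 650 = 650
  disc 3: 650 = 650
  disc 4: 550 + 350 = 900
  disc 5: 500 + 400 = 900
  disc 6: 300 = 300
Every load is within 900 MB, so 6 discs suffice.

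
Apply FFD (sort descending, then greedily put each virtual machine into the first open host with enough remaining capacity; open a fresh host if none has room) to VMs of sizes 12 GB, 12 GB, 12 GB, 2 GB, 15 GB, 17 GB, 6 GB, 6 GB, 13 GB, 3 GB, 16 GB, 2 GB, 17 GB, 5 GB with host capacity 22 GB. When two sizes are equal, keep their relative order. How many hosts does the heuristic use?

8

Sorted descending: 17, 17, 16, 15, 13, 12, 12, 12, 6, 6, 5, 3, 2, 2.
  17 → host 1 (new)  [load 17/22]
  17 → host 2 (new)  [load 17/22]
  16 → host 3 (new)  [load 16/22]
  15 → host 4 (new)  [load 15/22]
  13 → host 5 (new)  [load 13/22]
  12 → host 6 (new)  [load 12/22]
  12 → host 7 (new)  [load 12/22]
  12 → host 8 (new)  [load 12/22]
  6 → host 3  [load 22/22]
  6 → host 4  [load 21/22]
  5 → host 1  [load 22/22]
  3 → host 2  [load 20/22]
  2 → host 2  [load 22/22]
  2 → host 5  [load 15/22]
8 hosts opened.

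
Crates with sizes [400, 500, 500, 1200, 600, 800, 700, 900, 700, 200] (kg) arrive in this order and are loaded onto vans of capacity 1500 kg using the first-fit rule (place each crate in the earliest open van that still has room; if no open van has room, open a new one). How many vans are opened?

5

  400 → van 1 (new)  [load 400/1500]
  500 → van 1  [load 900/1500]
  500 → van 1  [load 1400/1500]
  1200 → van 2 (new)  [load 1200/1500]
  600 → van 3 (new)  [load 600/1500]
  800 → van 3  [load 1400/1500]
  700 → van 4 (new)  [load 700/1500]
  900 → van 5 (new)  [load 900/1500]
  700 → van 4  [load 1400/1500]
  200 → van 2  [load 1400/1500]
5 vans opened.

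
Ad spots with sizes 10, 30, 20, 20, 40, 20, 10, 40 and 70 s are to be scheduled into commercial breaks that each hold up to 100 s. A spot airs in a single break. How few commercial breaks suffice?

3

Total = 70 + 40 + 40 + 30 + 20 + 20 + 20 + 10 + 10 = 260 s.
Lower bound: ⌈260/100⌉ = 3 commercial breaks.
A packing using 3 commercial breaks:
  break 1: 70 + 30 = 100
  break 2: 40 + 40 + 20 = 100
  break 3: 20 + 20 + 10 + 10 = 60
This matches the lower bound, so 3 is optimal.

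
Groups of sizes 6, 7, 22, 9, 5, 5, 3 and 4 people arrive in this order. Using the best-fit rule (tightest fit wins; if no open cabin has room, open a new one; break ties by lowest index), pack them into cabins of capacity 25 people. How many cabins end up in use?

  6 → cabin 1 (new)  [load 6/25]
  7 → cabin 1  [load 13/25]
  22 → cabin 2 (new)  [load 22/25]
  9 → cabin 1  [load 22/25]
  5 → cabin 3 (new)  [load 5/25]
  5 → cabin 3  [load 10/25]
  3 → cabin 1  [load 25/25]
  4 → cabin 3  [load 14/25]
3 cabins opened.

3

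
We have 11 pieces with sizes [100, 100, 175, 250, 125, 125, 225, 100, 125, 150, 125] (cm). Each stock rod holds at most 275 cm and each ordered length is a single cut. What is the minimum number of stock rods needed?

7

Total = 250 + 225 + 175 + 150 + 125 + 125 + 125 + 125 + 100 + 100 + 100 = 1600 cm.
Lower bound: ⌈1600/275⌉ = 6 stock rods.
A packing using 7 stock rods:
  stock rod 1: 250 = 250
  stock rod 2: 225 = 225
  stock rod 3: 175 + 100 = 275
  stock rod 4: 150 + 125 = 275
  stock rod 5: 125 + 125 = 250
  stock rod 6: 125 + 100 = 225
  stock rod 7: 100 = 100
No arrangement into 6 stock rods stays within capacity, so 7 is optimal.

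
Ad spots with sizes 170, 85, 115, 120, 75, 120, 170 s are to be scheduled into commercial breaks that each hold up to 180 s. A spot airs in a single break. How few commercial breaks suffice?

6

Total = 170 + 170 + 120 + 120 + 115 + 85 + 75 = 855 s.
Lower bound: ⌈855/180⌉ = 5 commercial breaks.
A packing using 6 commercial breaks:
  break 1: 170 = 170
  break 2: 170 = 170
  break 3: 120 = 120
  break 4: 120 = 120
  break 5: 115 = 115
  break 6: 85 + 75 = 160
No arrangement into 5 commercial breaks stays within capacity, so 6 is optimal.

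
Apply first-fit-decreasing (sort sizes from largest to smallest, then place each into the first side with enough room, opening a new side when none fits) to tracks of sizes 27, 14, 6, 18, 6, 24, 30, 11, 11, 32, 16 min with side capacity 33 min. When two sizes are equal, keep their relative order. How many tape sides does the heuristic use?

7

Sorted descending: 32, 30, 27, 24, 18, 16, 14, 11, 11, 6, 6.
  32 → side 1 (new)  [load 32/33]
  30 → side 2 (new)  [load 30/33]
  27 → side 3 (new)  [load 27/33]
  24 → side 4 (new)  [load 24/33]
  18 → side 5 (new)  [load 18/33]
  16 → side 6 (new)  [load 16/33]
  14 → side 5  [load 32/33]
  11 → side 6  [load 27/33]
  11 → side 7 (new)  [load 11/33]
  6 → side 3  [load 33/33]
  6 → side 4  [load 30/33]
7 tape sides opened.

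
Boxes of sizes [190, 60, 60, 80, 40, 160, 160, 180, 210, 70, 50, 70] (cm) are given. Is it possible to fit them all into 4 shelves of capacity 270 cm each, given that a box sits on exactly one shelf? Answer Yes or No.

No

Total = 1330 cm; ⌈1330/270⌉ = 5.
At least 5 shelves are required, but only 4 are allowed.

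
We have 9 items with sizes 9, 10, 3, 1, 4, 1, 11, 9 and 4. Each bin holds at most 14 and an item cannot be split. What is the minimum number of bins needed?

Total = 11 + 10 + 9 + 9 + 4 + 4 + 3 + 1 + 1 = 52.
Lower bound: ⌈52/14⌉ = 4 bins.
A packing using 4 bins:
  bin 1: 11 + 3 = 14
  bin 2: 10 + 4 = 14
  bin 3: 9 + 4 + 1 = 14
  bin 4: 9 + 1 = 10
This matches the lower bound, so 4 is optimal.

4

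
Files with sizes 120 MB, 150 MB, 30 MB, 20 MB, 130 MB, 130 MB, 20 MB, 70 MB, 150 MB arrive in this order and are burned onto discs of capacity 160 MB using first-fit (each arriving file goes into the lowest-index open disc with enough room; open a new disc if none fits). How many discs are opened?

6

  120 → disc 1 (new)  [load 120/160]
  150 → disc 2 (new)  [load 150/160]
  30 → disc 1  [load 150/160]
  20 → disc 3 (new)  [load 20/160]
  130 → disc 3  [load 150/160]
  130 → disc 4 (new)  [load 130/160]
  20 → disc 4  [load 150/160]
  70 → disc 5 (new)  [load 70/160]
  150 → disc 6 (new)  [load 150/160]
6 discs opened.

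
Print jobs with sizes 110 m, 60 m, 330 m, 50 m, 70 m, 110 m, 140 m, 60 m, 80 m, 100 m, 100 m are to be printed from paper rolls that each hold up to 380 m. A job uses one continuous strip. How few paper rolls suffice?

Total = 330 + 140 + 110 + 110 + 100 + 100 + 80 + 70 + 60 + 60 + 50 = 1210 m.
Lower bound: ⌈1210/380⌉ = 4 paper rolls.
A packing using 4 paper rolls:
  roll 1: 330 + 50 = 380
  roll 2: 140 + 110 + 110 = 360
  roll 3: 100 + 100 + 80 + 70 = 350
  roll 4: 60 + 60 = 120
This matches the lower bound, so 4 is optimal.

4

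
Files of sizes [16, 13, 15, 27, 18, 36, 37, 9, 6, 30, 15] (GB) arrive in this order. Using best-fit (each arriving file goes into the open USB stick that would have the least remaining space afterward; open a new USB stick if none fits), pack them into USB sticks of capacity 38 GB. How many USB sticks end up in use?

  16 → USB stick 1 (new)  [load 16/38]
  13 → USB stick 1  [load 29/38]
  15 → USB stick 2 (new)  [load 15/38]
  27 → USB stick 3 (new)  [load 27/38]
  18 → USB stick 2  [load 33/38]
  36 → USB stick 4 (new)  [load 36/38]
  37 → USB stick 5 (new)  [load 37/38]
  9 → USB stick 1  [load 38/38]
  6 → USB stick 3  [load 33/38]
  30 → USB stick 6 (new)  [load 30/38]
  15 → USB stick 7 (new)  [load 15/38]
7 USB sticks opened.

7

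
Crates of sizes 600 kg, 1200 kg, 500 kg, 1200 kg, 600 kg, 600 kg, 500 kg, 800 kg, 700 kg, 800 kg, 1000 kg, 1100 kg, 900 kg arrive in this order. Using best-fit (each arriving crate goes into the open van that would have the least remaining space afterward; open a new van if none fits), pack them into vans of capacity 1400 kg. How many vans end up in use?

10

  600 → van 1 (new)  [load 600/1400]
  1200 → van 2 (new)  [load 1200/1400]
  500 → van 1  [load 1100/1400]
  1200 → van 3 (new)  [load 1200/1400]
  600 → van 4 (new)  [load 600/1400]
  600 → van 4  [load 1200/1400]
  500 → van 5 (new)  [load 500/1400]
  800 → van 5  [load 1300/1400]
  700 → van 6 (new)  [load 700/1400]
  800 → van 7 (new)  [load 800/1400]
  1000 → van 8 (new)  [load 1000/1400]
  1100 → van 9 (new)  [load 1100/1400]
  900 → van 10 (new)  [load 900/1400]
10 vans opened.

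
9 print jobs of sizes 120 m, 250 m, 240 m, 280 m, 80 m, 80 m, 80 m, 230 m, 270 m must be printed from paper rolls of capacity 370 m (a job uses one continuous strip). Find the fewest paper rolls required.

Total = 280 + 270 + 250 + 240 + 230 + 120 + 80 + 80 + 80 = 1630 m.
Lower bound: ⌈1630/370⌉ = 5 paper rolls.
A packing using 5 paper rolls:
  roll 1: 280 + 80 = 360
  roll 2: 270 + 80 = 350
  roll 3: 250 + 120 = 370
  roll 4: 240 + 80 = 320
  roll 5: 230 = 230
This matches the lower bound, so 5 is optimal.

5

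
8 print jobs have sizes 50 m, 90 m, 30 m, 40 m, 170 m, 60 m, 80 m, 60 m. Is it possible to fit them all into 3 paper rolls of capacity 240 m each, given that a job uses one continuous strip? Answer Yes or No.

A valid assignment using 3 paper rolls:
  roll 1: 170 + 60 = 230
  roll 2: 90 + 80 + 60 = 230
  roll 3: 50 + 40 + 30 = 120
Every load is within 240 m, so 3 paper rolls suffice.

Yes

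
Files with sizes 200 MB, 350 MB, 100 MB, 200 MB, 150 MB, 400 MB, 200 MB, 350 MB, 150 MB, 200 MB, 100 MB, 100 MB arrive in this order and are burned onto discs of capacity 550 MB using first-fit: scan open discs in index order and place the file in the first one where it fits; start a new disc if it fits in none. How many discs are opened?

  200 → disc 1 (new)  [load 200/550]
  350 → disc 1  [load 550/550]
  100 → disc 2 (new)  [load 100/550]
  200 → disc 2  [load 300/550]
  150 → disc 2  [load 450/550]
  400 → disc 3 (new)  [load 400/550]
  200 → disc 4 (new)  [load 200/550]
  350 → disc 4  [load 550/550]
  150 → disc 3  [load 550/550]
  200 → disc 5 (new)  [load 200/550]
  100 → disc 2  [load 550/550]
  100 → disc 5  [load 300/550]
5 discs opened.

5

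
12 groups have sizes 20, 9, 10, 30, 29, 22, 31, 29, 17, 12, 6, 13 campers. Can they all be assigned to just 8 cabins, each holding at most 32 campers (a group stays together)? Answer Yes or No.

Yes

A valid assignment using 8 cabins:
  cabin 1: 31 = 31
  cabin 2: 30 = 30
  cabin 3: 29 = 29
  cabin 4: 29 = 29
  cabin 5: 22 + 10 = 32
  cabin 6: 20 + 12 = 32
  cabin 7: 17 + 13 = 30
  cabin 8: 9 + 6 = 15
Every load is within 32 campers, so 8 cabins suffice.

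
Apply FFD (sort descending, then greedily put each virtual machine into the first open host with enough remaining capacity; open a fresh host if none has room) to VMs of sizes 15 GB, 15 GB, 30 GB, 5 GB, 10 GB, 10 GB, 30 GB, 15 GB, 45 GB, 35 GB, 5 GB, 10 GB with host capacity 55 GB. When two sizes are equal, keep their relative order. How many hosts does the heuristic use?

Sorted descending: 45, 35, 30, 30, 15, 15, 15, 10, 10, 10, 5, 5.
  45 → host 1 (new)  [load 45/55]
  35 → host 2 (new)  [load 35/55]
  30 → host 3 (new)  [load 30/55]
  30 → host 4 (new)  [load 30/55]
  15 → host 2  [load 50/55]
  15 → host 3  [load 45/55]
  15 → host 4  [load 45/55]
  10 → host 1  [load 55/55]
  10 → host 3  [load 55/55]
  10 → host 4  [load 55/55]
  5 → host 2  [load 55/55]
  5 → host 5 (new)  [load 5/55]
5 hosts opened.

5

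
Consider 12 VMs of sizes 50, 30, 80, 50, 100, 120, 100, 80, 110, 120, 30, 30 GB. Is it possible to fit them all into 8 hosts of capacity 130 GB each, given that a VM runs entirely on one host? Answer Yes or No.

Yes

A valid assignment using 8 hosts:
  host 1: 120 = 120
  host 2: 120 = 120
  host 3: 110 = 110
  host 4: 100 + 30 = 130
  host 5: 100 + 30 = 130
  host 6: 80 + 50 = 130
  host 7: 80 + 50 = 130
  host 8: 30 = 30
Every load is within 130 GB, so 8 hosts suffice.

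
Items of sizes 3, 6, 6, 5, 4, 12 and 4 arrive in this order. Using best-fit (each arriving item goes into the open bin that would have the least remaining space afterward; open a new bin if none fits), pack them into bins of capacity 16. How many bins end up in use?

  3 → bin 1 (new)  [load 3/16]
  6 → bin 1  [load 9/16]
  6 → bin 1  [load 15/16]
  5 → bin 2 (new)  [load 5/16]
  4 → bin 2  [load 9/16]
  12 → bin 3 (new)  [load 12/16]
  4 → bin 3  [load 16/16]
3 bins opened.

3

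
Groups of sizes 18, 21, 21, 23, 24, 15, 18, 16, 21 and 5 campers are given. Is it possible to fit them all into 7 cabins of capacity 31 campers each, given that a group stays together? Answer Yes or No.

No

Total = 182 campers; ⌈182/31⌉ = 6.
8 groups each exceed half the capacity and cannot share a cabin, forcing at least 8 cabins.
At least 8 cabins are required, but only 7 are allowed.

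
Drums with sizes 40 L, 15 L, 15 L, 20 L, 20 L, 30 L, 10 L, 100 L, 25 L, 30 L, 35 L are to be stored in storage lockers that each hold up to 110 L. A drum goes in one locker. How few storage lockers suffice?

Total = 100 + 40 + 35 + 30 + 30 + 25 + 20 + 20 + 15 + 15 + 10 = 340 L.
Lower bound: ⌈340/110⌉ = 4 storage lockers.
A packing using 4 storage lockers:
  locker 1: 100 + 10 = 110
  locker 2: 40 + 35 + 30 = 105
  locker 3: 30 + 25 + 20 + 20 + 15 = 110
  locker 4: 15 = 15
This matches the lower bound, so 4 is optimal.

4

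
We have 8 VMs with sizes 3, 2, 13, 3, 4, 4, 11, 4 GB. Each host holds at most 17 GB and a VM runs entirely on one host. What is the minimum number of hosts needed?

Total = 13 + 11 + 4 + 4 + 4 + 3 + 3 + 2 = 44 GB.
Lower bound: ⌈44/17⌉ = 3 hosts.
A packing using 3 hosts:
  host 1: 13 + 4 = 17
  host 2: 11 + 4 + 2 = 17
  host 3: 4 + 3 + 3 = 10
This matches the lower bound, so 3 is optimal.

3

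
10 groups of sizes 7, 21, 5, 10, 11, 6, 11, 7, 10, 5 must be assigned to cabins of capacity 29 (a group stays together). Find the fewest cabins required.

Total = 21 + 11 + 11 + 10 + 10 + 7 + 7 + 6 + 5 + 5 = 93.
Lower bound: ⌈93/29⌉ = 4 cabins.
A packing using 4 cabins:
  cabin 1: 21 + 7 = 28
  cabin 2: 11 + 11 + 7 = 29
  cabin 3: 10 + 10 + 6 = 26
  cabin 4: 5 + 5 = 10
This matches the lower bound, so 4 is optimal.

4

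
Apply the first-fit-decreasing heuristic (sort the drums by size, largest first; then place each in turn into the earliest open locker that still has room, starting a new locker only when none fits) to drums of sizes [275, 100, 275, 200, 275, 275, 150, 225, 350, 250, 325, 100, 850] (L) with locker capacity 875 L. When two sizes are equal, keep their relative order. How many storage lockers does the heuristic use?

5

Sorted descending: 850, 350, 325, 275, 275, 275, 275, 250, 225, 200, 150, 100, 100.
  850 → locker 1 (new)  [load 850/875]
  350 → locker 2 (new)  [load 350/875]
  325 → locker 2  [load 675/875]
  275 → locker 3 (new)  [load 275/875]
  275 → locker 3  [load 550/875]
  275 → locker 3  [load 825/875]
  275 → locker 4 (new)  [load 275/875]
  250 → locker 4  [load 525/875]
  225 → locker 4  [load 750/875]
  200 → locker 2  [load 875/875]
  150 → locker 5 (new)  [load 150/875]
  100 → locker 4  [load 850/875]
  100 → locker 5  [load 250/875]
5 storage lockers opened.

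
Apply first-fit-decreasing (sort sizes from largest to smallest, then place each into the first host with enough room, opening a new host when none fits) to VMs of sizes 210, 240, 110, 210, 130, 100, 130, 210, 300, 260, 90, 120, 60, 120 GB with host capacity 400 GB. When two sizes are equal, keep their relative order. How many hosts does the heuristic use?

Sorted descending: 300, 260, 240, 210, 210, 210, 130, 130, 120, 120, 110, 100, 90, 60.
  300 → host 1 (new)  [load 300/400]
  260 → host 2 (new)  [load 260/400]
  240 → host 3 (new)  [load 240/400]
  210 → host 4 (new)  [load 210/400]
  210 → host 5 (new)  [load 210/400]
  210 → host 6 (new)  [load 210/400]
  130 → host 2  [load 390/400]
  130 → host 3  [load 370/400]
  120 → host 4  [load 330/400]
  120 → host 5  [load 330/400]
  110 → host 6  [load 320/400]
  100 → host 1  [load 400/400]
  90 → host 7 (new)  [load 90/400]
  60 → host 4  [load 390/400]
7 hosts opened.

7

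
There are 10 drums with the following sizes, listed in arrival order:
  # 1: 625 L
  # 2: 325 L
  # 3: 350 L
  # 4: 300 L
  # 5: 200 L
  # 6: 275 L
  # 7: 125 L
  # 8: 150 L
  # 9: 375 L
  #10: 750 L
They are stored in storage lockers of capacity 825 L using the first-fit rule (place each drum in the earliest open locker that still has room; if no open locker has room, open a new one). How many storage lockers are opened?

5

  625 → locker 1 (new)  [load 625/825]
  325 → locker 2 (new)  [load 325/825]
  350 → locker 2  [load 675/825]
  300 → locker 3 (new)  [load 300/825]
  200 → locker 1  [load 825/825]
  275 → locker 3  [load 575/825]
  125 → locker 2  [load 800/825]
  150 → locker 3  [load 725/825]
  375 → locker 4 (new)  [load 375/825]
  750 → locker 5 (new)  [load 750/825]
5 storage lockers opened.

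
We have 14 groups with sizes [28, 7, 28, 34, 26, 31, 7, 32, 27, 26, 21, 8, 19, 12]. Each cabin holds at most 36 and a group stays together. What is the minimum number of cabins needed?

Total = 34 + 32 + 31 + 28 + 28 + 27 + 26 + 26 + 21 + 19 + 12 + 8 + 7 + 7 = 306.
Lower bound: ⌈306/36⌉ = 9 cabins.
Also, 10 groups each exceed 18, and no two of those can share a cabin, so at least 10 cabins are needed.
A packing using 10 cabins:
  cabin 1: 34 = 34
  cabin 2: 32 = 32
  cabin 3: 31 = 31
  cabin 4: 28 + 8 = 36
  cabin 5: 28 + 7 = 35
  cabin 6: 27 + 7 = 34
  cabin 7: 26 = 26
  cabin 8: 26 = 26
  cabin 9: 21 + 12 = 33
  cabin 10: 19 = 19
This matches the lower bound, so 10 is optimal.

10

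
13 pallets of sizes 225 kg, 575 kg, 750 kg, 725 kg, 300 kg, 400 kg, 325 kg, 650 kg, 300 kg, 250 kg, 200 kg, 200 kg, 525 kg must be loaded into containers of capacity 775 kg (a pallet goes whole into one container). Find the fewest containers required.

8

Total = 750 + 725 + 650 + 575 + 525 + 400 + 325 + 300 + 300 + 250 + 225 + 200 + 200 = 5425 kg.
Lower bound: ⌈5425/775⌉ = 7 containers.
A packing using 8 containers:
  container 1: 750 = 750
  container 2: 725 = 725
  container 3: 650 = 650
  container 4: 575 + 200 = 775
  container 5: 525 + 250 = 775
  container 6: 400 + 325 = 725
  container 7: 300 + 300 = 600
  container 8: 225 + 200 = 425
No arrangement into 7 containers stays within capacity, so 8 is optimal.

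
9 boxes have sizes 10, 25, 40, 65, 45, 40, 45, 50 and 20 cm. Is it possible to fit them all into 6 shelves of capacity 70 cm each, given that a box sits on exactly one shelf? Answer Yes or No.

Yes

A valid assignment using 6 shelves:
  shelf 1: 65 = 65
  shelf 2: 50 + 20 = 70
  shelf 3: 45 + 25 = 70
  shelf 4: 45 + 10 = 55
  shelf 5: 40 = 40
  shelf 6: 40 = 40
Every load is within 70 cm, so 6 shelves suffice.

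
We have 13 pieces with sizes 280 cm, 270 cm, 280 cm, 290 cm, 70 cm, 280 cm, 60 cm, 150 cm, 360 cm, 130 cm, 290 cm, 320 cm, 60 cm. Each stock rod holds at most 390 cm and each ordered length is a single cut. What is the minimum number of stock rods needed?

Total = 360 + 320 + 290 + 290 + 280 + 280 + 280 + 270 + 150 + 130 + 70 + 60 + 60 = 2840 cm.
Lower bound: ⌈2840/390⌉ = 8 stock rods.
A packing using 9 stock rods:
  stock rod 1: 360 = 360
  stock rod 2: 320 + 70 = 390
  stock rod 3: 290 + 60 = 350
  stock rod 4: 290 + 60 = 350
  stock rod 5: 280 = 280
  stock rod 6: 280 = 280
  stock rod 7: 280 = 280
  stock rod 8: 270 = 270
  stock rod 9: 150 + 130 = 280
No arrangement into 8 stock rods stays within capacity, so 9 is optimal.

9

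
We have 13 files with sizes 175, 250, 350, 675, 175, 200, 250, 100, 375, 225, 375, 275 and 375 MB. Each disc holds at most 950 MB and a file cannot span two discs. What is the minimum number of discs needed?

4

Total = 675 + 375 + 375 + 375 + 350 + 275 + 250 + 250 + 225 + 200 + 175 + 175 + 100 = 3800 MB.
Lower bound: ⌈3800/950⌉ = 4 discs.
A packing using 4 discs:
  disc 1: 675 + 275 = 950
  disc 2: 375 + 375 + 200 = 950
  disc 3: 375 + 350 + 225 = 950
  disc 4: 250 + 250 + 175 + 175 + 100 = 950
This matches the lower bound, so 4 is optimal.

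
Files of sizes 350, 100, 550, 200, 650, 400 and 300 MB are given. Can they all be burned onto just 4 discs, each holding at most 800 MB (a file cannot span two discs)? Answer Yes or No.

Yes

A valid assignment using 4 discs:
  disc 1: 650 + 100 = 750
  disc 2: 550 + 200 = 750
  disc 3: 400 + 350 = 750
  disc 4: 300 = 300
Every load is within 800 MB, so 4 discs suffice.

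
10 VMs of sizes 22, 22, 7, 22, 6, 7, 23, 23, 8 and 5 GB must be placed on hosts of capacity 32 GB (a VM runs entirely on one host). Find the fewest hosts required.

Total = 23 + 23 + 22 + 22 + 22 + 8 + 7 + 7 + 6 + 5 = 145 GB.
Lower bound: ⌈145/32⌉ = 5 hosts.
A packing using 5 hosts:
  host 1: 23 + 8 = 31
  host 2: 23 + 7 = 30
  host 3: 22 + 7 = 29
  host 4: 22 + 6 = 28
  host 5: 22 + 5 = 27
This matches the lower bound, so 5 is optimal.

5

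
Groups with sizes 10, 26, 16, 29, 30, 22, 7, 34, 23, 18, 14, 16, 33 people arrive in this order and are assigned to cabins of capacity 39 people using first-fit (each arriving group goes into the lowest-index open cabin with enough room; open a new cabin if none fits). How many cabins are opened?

8

  10 → cabin 1 (new)  [load 10/39]
  26 → cabin 1  [load 36/39]
  16 → cabin 2 (new)  [load 16/39]
  29 → cabin 3 (new)  [load 29/39]
  30 → cabin 4 (new)  [load 30/39]
  22 → cabin 2  [load 38/39]
  7 → cabin 3  [load 36/39]
  34 → cabin 5 (new)  [load 34/39]
  23 → cabin 6 (new)  [load 23/39]
  18 → cabin 7 (new)  [load 18/39]
  14 → cabin 6  [load 37/39]
  16 → cabin 7  [load 34/39]
  33 → cabin 8 (new)  [load 33/39]
8 cabins opened.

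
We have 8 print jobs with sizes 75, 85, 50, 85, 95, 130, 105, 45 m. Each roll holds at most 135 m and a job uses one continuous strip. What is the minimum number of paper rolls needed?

Total = 130 + 105 + 95 + 85 + 85 + 75 + 50 + 45 = 670 m.
Lower bound: ⌈670/135⌉ = 5 paper rolls.
Also, 6 print jobs each exceed 135/2 m, and no two of those can share a roll, so at least 6 paper rolls are needed.
A packing using 6 paper rolls:
  roll 1: 130 = 130
  roll 2: 105 = 105
  roll 3: 95 = 95
  roll 4: 85 + 50 = 135
  roll 5: 85 + 45 = 130
  roll 6: 75 = 75
This matches the lower bound, so 6 is optimal.

6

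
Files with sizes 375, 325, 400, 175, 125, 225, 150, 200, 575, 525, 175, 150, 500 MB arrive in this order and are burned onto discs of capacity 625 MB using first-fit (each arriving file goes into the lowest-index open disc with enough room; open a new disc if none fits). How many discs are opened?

  375 → disc 1 (new)  [load 375/625]
  325 → disc 2 (new)  [load 325/625]
  400 → disc 3 (new)  [load 400/625]
  175 → disc 1  [load 550/625]
  125 → disc 2  [load 450/625]
  225 → disc 3  [load 625/625]
  150 → disc 2  [load 600/625]
  200 → disc 4 (new)  [load 200/625]
  575 → disc 5 (new)  [load 575/625]
  525 → disc 6 (new)  [load 525/625]
  175 → disc 4  [load 375/625]
  150 → disc 4  [load 525/625]
  500 → disc 7 (new)  [load 500/625]
7 discs opened.

7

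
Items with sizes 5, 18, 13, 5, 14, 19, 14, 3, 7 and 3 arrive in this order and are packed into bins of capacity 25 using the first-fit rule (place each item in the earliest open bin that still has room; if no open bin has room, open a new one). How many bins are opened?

5

  5 → bin 1 (new)  [load 5/25]
  18 → bin 1  [load 23/25]
  13 → bin 2 (new)  [load 13/25]
  5 → bin 2  [load 18/25]
  14 → bin 3 (new)  [load 14/25]
  19 → bin 4 (new)  [load 19/25]
  14 → bin 5 (new)  [load 14/25]
  3 → bin 2  [load 21/25]
  7 → bin 3  [load 21/25]
  3 → bin 2  [load 24/25]
5 bins opened.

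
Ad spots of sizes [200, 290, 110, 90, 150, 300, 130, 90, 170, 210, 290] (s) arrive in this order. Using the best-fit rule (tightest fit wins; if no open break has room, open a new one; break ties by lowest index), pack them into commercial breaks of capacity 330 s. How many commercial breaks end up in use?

  200 → break 1 (new)  [load 200/330]
  290 → break 2 (new)  [load 290/330]
  110 → break 1  [load 310/330]
  90 → break 3 (new)  [load 90/330]
  150 → break 3  [load 240/330]
  300 → break 4 (new)  [load 300/330]
  130 → break 5 (new)  [load 130/330]
  90 → break 3  [load 330/330]
  170 → break 5  [load 300/330]
  210 → break 6 (new)  [load 210/330]
  290 → break 7 (new)  [load 290/330]
7 commercial breaks opened.

7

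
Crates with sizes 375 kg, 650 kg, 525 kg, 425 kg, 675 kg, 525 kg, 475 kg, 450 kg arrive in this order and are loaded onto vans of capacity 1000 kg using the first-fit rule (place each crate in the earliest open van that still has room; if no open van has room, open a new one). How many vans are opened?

5

  375 → van 1 (new)  [load 375/1000]
  650 → van 2 (new)  [load 650/1000]
  525 → van 1  [load 900/1000]
  425 → van 3 (new)  [load 425/1000]
  675 → van 4 (new)  [load 675/1000]
  525 → van 3  [load 950/1000]
  475 → van 5 (new)  [load 475/1000]
  450 → van 5  [load 925/1000]
5 vans opened.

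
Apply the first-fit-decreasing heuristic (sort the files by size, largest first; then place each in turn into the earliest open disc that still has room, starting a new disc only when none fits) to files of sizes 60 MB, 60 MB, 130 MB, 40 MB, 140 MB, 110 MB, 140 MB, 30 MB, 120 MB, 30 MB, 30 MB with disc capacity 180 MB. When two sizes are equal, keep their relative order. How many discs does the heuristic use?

6

Sorted descending: 140, 140, 130, 120, 110, 60, 60, 40, 30, 30, 30.
  140 → disc 1 (new)  [load 140/180]
  140 → disc 2 (new)  [load 140/180]
  130 → disc 3 (new)  [load 130/180]
  120 → disc 4 (new)  [load 120/180]
  110 → disc 5 (new)  [load 110/180]
  60 → disc 4  [load 180/180]
  60 → disc 5  [load 170/180]
  40 → disc 1  [load 180/180]
  30 → disc 2  [load 170/180]
  30 → disc 3  [load 160/180]
  30 → disc 6 (new)  [load 30/180]
6 discs opened.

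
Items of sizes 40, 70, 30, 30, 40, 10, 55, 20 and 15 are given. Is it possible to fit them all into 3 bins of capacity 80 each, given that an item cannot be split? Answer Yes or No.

Total = 310; ⌈310/80⌉ = 4.
At least 4 bins are required, but only 3 are allowed.

No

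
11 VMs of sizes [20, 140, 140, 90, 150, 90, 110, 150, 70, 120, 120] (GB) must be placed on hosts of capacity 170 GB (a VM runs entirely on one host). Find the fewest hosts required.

Total = 150 + 150 + 140 + 140 + 120 + 120 + 110 + 90 + 90 + 70 + 20 = 1200 GB.
Lower bound: ⌈1200/170⌉ = 8 hosts.
Also, 9 VMs each exceed 85 GB, and no two of those can share a host, so at least 9 hosts are needed.
A packing using 9 hosts:
  host 1: 150 + 20 = 170
  host 2: 150 = 150
  host 3: 140 = 140
  host 4: 140 = 140
  host 5: 120 = 120
  host 6: 120 = 120
  host 7: 110 = 110
  host 8: 90 + 70 = 160
  host 9: 90 = 90
This matches the lower bound, so 9 is optimal.

9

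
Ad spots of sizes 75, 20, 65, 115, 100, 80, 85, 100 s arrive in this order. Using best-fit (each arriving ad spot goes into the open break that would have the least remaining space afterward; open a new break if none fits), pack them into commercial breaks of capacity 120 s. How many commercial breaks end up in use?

7

  75 → break 1 (new)  [load 75/120]
  20 → break 1  [load 95/120]
  65 → break 2 (new)  [load 65/120]
  115 → break 3 (new)  [load 115/120]
  100 → break 4 (new)  [load 100/120]
  80 → break 5 (new)  [load 80/120]
  85 → break 6 (new)  [load 85/120]
  100 → break 7 (new)  [load 100/120]
7 commercial breaks opened.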